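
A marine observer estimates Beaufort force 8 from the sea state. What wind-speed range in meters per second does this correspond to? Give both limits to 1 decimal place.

Beaufort 8 (gale) spans 17.2–20.7 m/s.

17.2 to 20.7 m/s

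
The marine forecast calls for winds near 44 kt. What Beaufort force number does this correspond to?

Beaufort force 9

44 kt lies in the Beaufort 9 band (strong gale, 41–47 kt).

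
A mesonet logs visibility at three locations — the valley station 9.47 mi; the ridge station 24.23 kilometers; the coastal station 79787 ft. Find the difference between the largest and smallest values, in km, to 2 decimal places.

9.08 km

the valley station: 9.47 SM = 15.2405 km.
the coastal station: 79787 ft = 24.3191 km.
Spread: 24.3191 − 15.2405 = 9.08 km.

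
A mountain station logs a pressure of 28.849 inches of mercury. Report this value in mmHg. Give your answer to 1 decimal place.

1 inHg = 25.4 mmHg, so 28.849 × 25.4 = 732.8 mmHg.

732.8 mmHg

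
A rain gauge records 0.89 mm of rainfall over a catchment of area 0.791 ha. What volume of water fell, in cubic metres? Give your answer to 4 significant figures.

7.040 cubic metres

Area: 0.791 ha = 7910 m².
1 mm over 1 m² is 1 L, so volume = 0.89 × 7910 = 7039.9 L = 7.040 m³.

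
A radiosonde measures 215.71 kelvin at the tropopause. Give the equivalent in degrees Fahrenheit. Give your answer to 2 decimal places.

First to °C: -57.44 °C.
Then to °F: -71.39 °F.

-71.39 °F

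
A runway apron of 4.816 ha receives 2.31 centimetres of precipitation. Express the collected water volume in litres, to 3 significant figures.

1110000 litres

Depth: 2.31 cm × 10 = 23.1 mm.
Area: 4.816 ha = 48160 m².
1 mm over 1 m² is 1 L, so volume = 23.1 × 48160 = 1112496 L ≈ 1110000 L.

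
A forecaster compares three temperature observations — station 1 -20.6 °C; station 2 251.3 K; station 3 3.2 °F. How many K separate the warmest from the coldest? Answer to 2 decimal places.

station 2: 251.3 K = -21.850 °C.
station 3: 3.2 °F = -16.000 °C.
Spread: (-16.000) − (-21.850) = 5.850 °C.

5.85 K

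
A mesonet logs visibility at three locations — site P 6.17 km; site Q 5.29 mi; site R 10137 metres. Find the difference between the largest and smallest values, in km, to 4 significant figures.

3.967 km

site Q: 5.29 SM = 8.51343 km.
site R: 10137 m = 10.13700 km.
Spread: 10.13700 − 6.17000 = 3.967 km.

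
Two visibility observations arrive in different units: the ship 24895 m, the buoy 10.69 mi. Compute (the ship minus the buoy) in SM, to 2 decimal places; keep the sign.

4.78 SM

the ship: 24895 m = 15.4690 SM.
Difference: 15.4690 − 10.6900 = 4.78 SM.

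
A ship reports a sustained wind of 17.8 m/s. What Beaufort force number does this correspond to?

17.8 m/s lies in the Beaufort 8 band (gale, 17.2–20.7 m/s).

Beaufort force 8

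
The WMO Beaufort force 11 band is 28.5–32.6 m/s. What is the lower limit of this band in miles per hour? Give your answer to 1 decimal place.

63.8 mph

28.5–32.6 m/s × 2.237 = 63.8–72.9 mph.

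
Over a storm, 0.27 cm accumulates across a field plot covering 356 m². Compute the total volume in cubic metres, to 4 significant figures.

Depth: 0.27 cm × 10 = 2.7 mm.
1 mm over 1 m² is 1 L, so volume = 2.7 × 356 = 961.2 L = 0.9612 m³.

0.9612 cubic metres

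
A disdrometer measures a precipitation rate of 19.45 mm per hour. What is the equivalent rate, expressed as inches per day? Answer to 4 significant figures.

18.38 in/day

19.45 mm/hour × 0.0393701 in/mm × 24 hour/day = 18.38 in/day.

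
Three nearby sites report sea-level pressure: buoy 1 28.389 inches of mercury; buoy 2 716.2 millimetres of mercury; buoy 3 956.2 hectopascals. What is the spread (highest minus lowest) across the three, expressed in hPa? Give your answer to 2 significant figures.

6.5 hPa

buoy 1: 28.389 inHg = 961.362 hPa.
buoy 2: 716.2 mmHg = 954.855 hPa.
Spread: 961.362 − 954.855 = 6.5 hPa.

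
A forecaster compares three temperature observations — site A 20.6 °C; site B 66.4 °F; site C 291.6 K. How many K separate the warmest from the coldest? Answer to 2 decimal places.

site B: 66.4 °F = 19.111 °C.
site C: 291.6 K = 18.450 °C.
Spread: 20.600 − 18.450 = 2.150 °C.

2.15 K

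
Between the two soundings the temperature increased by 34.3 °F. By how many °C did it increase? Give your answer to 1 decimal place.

For a temperature change the 32° offset cancels: Δ°C = 34.3 × 0.5556 = 19.1 °C.

19.1 °C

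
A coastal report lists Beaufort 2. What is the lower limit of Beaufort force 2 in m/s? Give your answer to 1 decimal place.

Beaufort 2 (light breeze) spans 1.6–3.3 m/s.

1.6 m/s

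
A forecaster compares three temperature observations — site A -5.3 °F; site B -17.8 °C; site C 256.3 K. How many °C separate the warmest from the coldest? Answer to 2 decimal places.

site A: -5.3 °F = -20.722 °C.
site C: 256.3 K = -16.850 °C.
Spread: (-16.850) − (-20.722) = 3.872 °C.

3.87 °C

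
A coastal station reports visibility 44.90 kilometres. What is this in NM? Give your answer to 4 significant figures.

24.24 nmi

1 km = 0.539957 nmi, so 44.90 × 0.539957 = 24.24 nmi.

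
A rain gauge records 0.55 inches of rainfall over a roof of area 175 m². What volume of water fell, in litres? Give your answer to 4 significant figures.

2445 litres

Depth: 0.55 in × 25.4 = 13.97 mm.
1 mm over 1 m² is 1 L, so volume = 13.97 × 175 = 2444.75 L ≈ 2445 L.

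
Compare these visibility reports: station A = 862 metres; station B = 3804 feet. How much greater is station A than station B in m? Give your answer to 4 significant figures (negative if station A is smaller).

-297.5 m

station B: 3804 ft = 1159.459 m.
Difference: 862.000 − 1159.459 = -297.5 m.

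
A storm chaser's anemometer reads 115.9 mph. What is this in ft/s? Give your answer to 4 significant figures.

1 mph = 1.46667 ft/s, so 115.9 × 1.46667 = 170.0 ft/s.

170.0 ft/s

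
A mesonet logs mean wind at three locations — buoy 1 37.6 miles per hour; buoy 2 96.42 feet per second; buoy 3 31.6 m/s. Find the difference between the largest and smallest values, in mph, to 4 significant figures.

33.09 mph

buoy 2: 96.42 ft/s = 65.7409 mph.
buoy 3: 31.6 m/s = 70.6872 mph.
Spread: 70.6872 − 37.6000 = 33.09 mph.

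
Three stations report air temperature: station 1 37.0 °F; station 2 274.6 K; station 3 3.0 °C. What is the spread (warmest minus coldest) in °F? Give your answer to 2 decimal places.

station 1: 37.0 °F = 2.778 °C.
station 2: 274.6 K = 1.450 °C.
Spread: 3.000 − 1.450 = 1.550 °C = 2.79 °F.

2.79 °F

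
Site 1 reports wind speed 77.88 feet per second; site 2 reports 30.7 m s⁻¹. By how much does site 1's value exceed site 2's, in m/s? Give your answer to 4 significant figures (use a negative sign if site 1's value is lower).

-6.962 m/s

site 1: 77.88 ft/s = 23.73782 m/s.
Difference: 23.73782 − 30.70000 = -6.962 m/s.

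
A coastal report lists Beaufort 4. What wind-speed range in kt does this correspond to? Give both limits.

Beaufort 4 (moderate breeze) spans 11–16 knots.

11 to 16 kt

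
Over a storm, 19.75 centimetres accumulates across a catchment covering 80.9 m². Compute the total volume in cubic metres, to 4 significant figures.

Depth: 19.75 cm × 10 = 197.5 mm.
1 mm over 1 m² is 1 L, so volume = 197.5 × 80.9 = 15977.75 L = 15.98 m³.

15.98 cubic metres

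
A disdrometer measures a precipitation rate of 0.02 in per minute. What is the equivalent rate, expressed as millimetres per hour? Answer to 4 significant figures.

0.02 in/minute × 25.4 mm/in × 60 minute/hour = 30.48 mm/hour.

30.48 mm/hour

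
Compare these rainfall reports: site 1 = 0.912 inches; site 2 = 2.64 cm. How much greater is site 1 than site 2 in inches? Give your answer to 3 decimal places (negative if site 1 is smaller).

site 2: 2.64 cm = 1.03937 in.
Difference: 0.91200 − 1.03937 = -0.127 in.

-0.127 in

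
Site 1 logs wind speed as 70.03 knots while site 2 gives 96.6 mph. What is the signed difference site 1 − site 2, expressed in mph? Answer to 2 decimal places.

site 1: 70.03 kt = 80.5891 mph.
Difference: 80.5891 − 96.6000 = -16.01 mph.

-16.01 mph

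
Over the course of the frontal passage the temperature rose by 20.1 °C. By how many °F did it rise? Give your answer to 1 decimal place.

A change of 1 °C equals a change of 1.8 °F: Δ°F = 20.1 × 1.8 = 36.2 °F.

36.2 °F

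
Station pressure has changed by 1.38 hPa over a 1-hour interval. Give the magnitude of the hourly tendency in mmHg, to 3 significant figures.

1.38 hPa / 1 h × 0.750062 mmHg/hPa = 1.04 mmHg/h.

1.04 mmHg per hour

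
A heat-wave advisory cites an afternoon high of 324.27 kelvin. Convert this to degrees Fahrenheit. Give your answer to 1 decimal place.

124.0 °F

First to °C: 51.12 °C.
Then to °F: 124.0 °F.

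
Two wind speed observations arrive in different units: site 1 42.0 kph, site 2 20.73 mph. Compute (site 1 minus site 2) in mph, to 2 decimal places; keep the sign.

5.37 mph

site 1: 42.0 km/h = 26.0976 mph.
Difference: 26.0976 − 20.7300 = 5.37 mph.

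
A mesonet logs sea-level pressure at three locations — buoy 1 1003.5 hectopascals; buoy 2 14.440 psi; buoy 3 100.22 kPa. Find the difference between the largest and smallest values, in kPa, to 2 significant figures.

0.79 kPa

buoy 1: 1003.5 hPa = 100.3500 kPa.
buoy 2: 14.440 psi = 99.5603 kPa.
Spread: 100.3500 − 99.5603 = 0.79 kPa.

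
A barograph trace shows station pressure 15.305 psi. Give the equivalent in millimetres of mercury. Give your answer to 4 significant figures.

1 psi = 51.7149 mmHg, so 15.305 × 51.7149 = 791.5 mmHg.

791.5 mmHg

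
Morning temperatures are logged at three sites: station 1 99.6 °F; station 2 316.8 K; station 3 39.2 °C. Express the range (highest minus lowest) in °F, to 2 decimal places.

10.97 °F

station 1: 99.6 °F = 37.556 °C.
station 2: 316.8 K = 43.650 °C.
Spread: 43.650 − 37.556 = 6.094 °C = 10.97 °F.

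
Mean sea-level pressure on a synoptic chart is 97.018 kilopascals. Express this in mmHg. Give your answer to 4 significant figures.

727.7 mmHg

1 kPa = 7.50062 mmHg, so 97.018 × 7.50062 = 727.7 mmHg.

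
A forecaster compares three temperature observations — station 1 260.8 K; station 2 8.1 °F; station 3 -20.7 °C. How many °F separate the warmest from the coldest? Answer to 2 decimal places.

station 1: 260.8 K = -12.350 °C.
station 2: 8.1 °F = -13.278 °C.
Spread: (-12.350) − (-20.700) = 8.350 °C = 15.03 °F.

15.03 °F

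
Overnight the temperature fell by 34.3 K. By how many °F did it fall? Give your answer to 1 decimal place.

61.7 °F

Converting a difference, only the 9/5 scale factor applies: Δ°F = 34.3 × 1.8 = 61.7 °F.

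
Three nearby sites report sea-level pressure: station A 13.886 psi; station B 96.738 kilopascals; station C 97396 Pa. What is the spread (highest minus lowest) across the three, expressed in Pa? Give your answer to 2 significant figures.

1700 Pa

station A: 13.886 psi = 95740.60 Pa.
station B: 96.738 kPa = 96738.00 Pa.
Spread: 97396.00 − 95740.60 = 1700 Pa.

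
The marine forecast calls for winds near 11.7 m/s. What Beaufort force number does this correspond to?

Beaufort force 6

11.7 m/s lies in the Beaufort 6 band (strong breeze, 10.8–13.8 m/s).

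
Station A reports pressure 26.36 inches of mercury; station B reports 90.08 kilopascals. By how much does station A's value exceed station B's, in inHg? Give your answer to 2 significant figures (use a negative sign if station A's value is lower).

station B: 90.08 kPa = 26.6006 inHg.
Difference: 26.3600 − 26.6006 = -0.24 inHg.

-0.24 inHg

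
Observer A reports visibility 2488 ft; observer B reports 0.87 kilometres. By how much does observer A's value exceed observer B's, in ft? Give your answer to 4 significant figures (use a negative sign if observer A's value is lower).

-366.3 ft

observer B: 0.87 km = 2854.331 ft.
Difference: 2488.000 − 2854.331 = -366.3 ft.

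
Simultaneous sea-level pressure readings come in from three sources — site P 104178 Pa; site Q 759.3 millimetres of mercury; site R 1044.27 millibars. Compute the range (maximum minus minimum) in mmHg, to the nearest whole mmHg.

24 mmHg

site P: 104178 Pa = 781.40 mmHg.
site R: 1044.27 mb = 783.27 mmHg.
Spread: 783.27 − 759.30 = 24 mmHg.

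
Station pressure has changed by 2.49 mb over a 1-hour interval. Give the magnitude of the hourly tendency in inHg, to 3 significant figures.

2.49 mb / 1 h × 0.02953 inHg/mb = 0.0735 inHg/h.

0.0735 inHg per hour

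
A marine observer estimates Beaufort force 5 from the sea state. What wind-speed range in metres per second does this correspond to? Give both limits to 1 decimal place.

Beaufort 5 (fresh breeze) spans 8.0–10.7 m/s.

8.0 to 10.7 m/s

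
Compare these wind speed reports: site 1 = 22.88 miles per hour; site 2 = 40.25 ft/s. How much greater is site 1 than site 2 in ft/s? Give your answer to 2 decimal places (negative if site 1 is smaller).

-6.69 ft/s

site 1: 22.88 mph = 33.5573 ft/s.
Difference: 33.5573 − 40.2500 = -6.69 ft/s.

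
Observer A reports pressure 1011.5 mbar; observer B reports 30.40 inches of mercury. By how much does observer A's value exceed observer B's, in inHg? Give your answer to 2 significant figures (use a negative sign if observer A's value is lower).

-0.53 inHg

observer A: 1011.5 mb = 29.8696 inHg.
Difference: 29.8696 − 30.4000 = -0.53 inHg.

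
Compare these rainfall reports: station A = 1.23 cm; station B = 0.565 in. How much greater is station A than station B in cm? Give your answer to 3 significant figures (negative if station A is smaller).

station B: 0.565 in = 1.43510 cm.
Difference: 1.23000 − 1.43510 = -0.205 cm.

-0.205 cm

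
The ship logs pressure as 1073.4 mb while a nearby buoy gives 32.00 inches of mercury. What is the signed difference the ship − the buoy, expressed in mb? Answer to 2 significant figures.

the buoy: 32.00 inHg = 1083.64 mb.
Difference: 1073.40 − 1083.64 = -10 mb.

-10 mb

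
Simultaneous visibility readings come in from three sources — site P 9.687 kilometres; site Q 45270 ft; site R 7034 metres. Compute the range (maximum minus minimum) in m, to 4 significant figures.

site P: 9.687 km = 9687.00 m.
site Q: 45270 ft = 13798.30 m.
Spread: 13798.30 − 7034.00 = 6764 m.

6764 m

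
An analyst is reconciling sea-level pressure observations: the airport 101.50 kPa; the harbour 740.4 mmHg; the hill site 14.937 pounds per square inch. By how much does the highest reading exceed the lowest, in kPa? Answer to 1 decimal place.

4.3 kPa

the harbour: 740.4 mmHg = 98.712 kPa.
the hill site: 14.937 psi = 102.987 kPa.
Spread: 102.987 − 98.712 = 4.3 kPa.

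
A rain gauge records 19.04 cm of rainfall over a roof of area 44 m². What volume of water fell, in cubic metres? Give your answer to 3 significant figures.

Depth: 19.04 cm × 10 = 190.4 mm.
1 mm over 1 m² is 1 L, so volume = 190.4 × 44 = 8377.6 L = 8.38 m³.

8.38 cubic metres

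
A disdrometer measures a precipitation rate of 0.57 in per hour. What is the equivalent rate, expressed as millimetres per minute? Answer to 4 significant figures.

0.57 in/hour × 25.4 mm/in × 0.0166667 hour/minute = 0.2413 mm/minute.

0.2413 mm/minute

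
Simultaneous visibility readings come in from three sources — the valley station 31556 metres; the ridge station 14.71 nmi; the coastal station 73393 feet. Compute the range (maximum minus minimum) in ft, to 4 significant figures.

30140 ft

the valley station: 31556 m = 103530.18 ft.
the ridge station: 14.71 nmi = 89379.66 ft.
Spread: 103530.18 − 73393.00 = 30140 ft.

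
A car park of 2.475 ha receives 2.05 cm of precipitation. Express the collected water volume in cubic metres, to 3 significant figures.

Depth: 2.05 cm × 10 = 20.5 mm.
Area: 2.475 ha = 24750 m².
1 mm over 1 m² is 1 L, so volume = 20.5 × 24750 = 507375 L = 507 m³.

507 cubic metres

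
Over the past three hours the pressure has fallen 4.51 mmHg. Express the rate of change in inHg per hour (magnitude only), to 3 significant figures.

0.0592 inHg per hour

4.51 mmHg / 3 h × 0.0393701 inHg/mmHg = 0.0592 inHg/h.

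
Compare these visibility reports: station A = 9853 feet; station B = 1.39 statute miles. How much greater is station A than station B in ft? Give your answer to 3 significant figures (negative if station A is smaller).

station B: 1.39 SM = 7339.20 ft.
Difference: 9853.00 − 7339.20 = 2510 ft.

2510 ft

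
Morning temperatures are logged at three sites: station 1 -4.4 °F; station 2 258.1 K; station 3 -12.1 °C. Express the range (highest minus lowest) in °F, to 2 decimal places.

station 1: -4.4 °F = -20.222 °C.
station 2: 258.1 K = -15.050 °C.
Spread: (-12.100) − (-20.222) = 8.122 °C = 14.62 °F.

14.62 °F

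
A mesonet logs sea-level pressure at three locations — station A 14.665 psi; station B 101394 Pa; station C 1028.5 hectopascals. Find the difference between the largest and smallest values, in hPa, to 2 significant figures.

station A: 14.665 psi = 1011.12 hPa.
station B: 101394 Pa = 1013.94 hPa.
Spread: 1028.50 − 1011.12 = 17 hPa.

17 hPa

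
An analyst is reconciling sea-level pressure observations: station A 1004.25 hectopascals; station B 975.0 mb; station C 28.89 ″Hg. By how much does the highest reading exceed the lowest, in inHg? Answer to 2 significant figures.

0.86 inHg

station A: 1004.25 hPa = 29.6555 inHg.
station B: 975.0 mb = 28.7917 inHg.
Spread: 29.6555 − 28.7917 = 0.86 inHg.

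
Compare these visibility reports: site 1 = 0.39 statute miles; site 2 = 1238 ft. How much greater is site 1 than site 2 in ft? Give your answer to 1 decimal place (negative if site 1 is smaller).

site 1: 0.39 SM = 2059.200 ft.
Difference: 2059.200 − 1238.000 = 821.2 ft.

821.2 ft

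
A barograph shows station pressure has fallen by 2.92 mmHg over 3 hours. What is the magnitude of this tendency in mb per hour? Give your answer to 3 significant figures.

1.30 mb per hour

2.92 mmHg / 3 h × 1.33322 mb/mmHg = 1.30 mb/h.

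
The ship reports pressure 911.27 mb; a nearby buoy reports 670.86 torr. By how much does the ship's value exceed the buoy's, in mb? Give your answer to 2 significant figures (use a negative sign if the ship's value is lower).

the buoy: 670.86 mmHg = 894.41 mb.
Difference: 911.27 − 894.41 = 17 mb.

17 mb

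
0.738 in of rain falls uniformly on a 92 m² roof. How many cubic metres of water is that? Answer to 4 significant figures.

Depth: 0.738 in × 25.4 = 18.7452 mm.
1 mm over 1 m² is 1 L, so volume = 18.7452 × 92 = 1724.5584 L = 1.725 m³.

1.725 cubic metres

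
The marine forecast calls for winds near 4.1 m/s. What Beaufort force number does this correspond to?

4.1 m/s lies in the Beaufort 3 band (gentle breeze, 3.4–5.4 m/s).

Beaufort force 3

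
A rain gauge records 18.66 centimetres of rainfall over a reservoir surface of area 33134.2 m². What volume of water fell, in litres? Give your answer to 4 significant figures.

6183000 litres

Depth: 18.66 cm × 10 = 186.6 mm.
1 mm over 1 m² is 1 L, so volume = 186.6 × 33134.2 = 6182841.7 L ≈ 6183000 L.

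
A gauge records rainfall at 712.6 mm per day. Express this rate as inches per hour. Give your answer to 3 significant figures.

1.17 in/hour

712.6 mm/day × 0.0393701 in/mm × 0.0416667 day/hour = 1.17 in/hour.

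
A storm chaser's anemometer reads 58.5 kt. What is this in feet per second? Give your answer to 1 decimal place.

1 kt = 1.68781 ft/s, so 58.5 × 1.68781 = 98.7 ft/s.

98.7 ft/s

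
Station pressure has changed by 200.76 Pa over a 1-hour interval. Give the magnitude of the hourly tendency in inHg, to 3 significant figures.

200.76 Pa / 1 h × 0.0002953 inHg/Pa = 0.0593 inHg/h.

0.0593 inHg per hour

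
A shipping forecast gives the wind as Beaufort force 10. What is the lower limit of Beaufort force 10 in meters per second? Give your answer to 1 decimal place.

24.5 m/s

Beaufort 10 (storm) spans 24.5–28.4 m/s.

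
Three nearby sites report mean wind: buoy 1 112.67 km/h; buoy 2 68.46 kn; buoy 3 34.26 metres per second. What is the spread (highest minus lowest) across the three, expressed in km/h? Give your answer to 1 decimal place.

14.1 km/h

buoy 2: 68.46 kt = 126.788 km/h.
buoy 3: 34.26 m/s = 123.336 km/h.
Spread: 126.788 − 112.670 = 14.1 km/h.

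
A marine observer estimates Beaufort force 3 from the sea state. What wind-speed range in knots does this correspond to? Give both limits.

Beaufort 3 (gentle breeze) spans 7–10 knots.

7 to 10 kt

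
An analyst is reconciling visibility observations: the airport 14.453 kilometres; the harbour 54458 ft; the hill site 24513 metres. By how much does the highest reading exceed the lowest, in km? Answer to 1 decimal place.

the harbour: 54458 ft = 16.599 km.
the hill site: 24513 m = 24.513 km.
Spread: 24.513 − 14.453 = 10.1 km.

10.1 km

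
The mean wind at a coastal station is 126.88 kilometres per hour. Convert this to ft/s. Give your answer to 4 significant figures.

115.6 ft/s

1 km/h = 0.911344 ft/s, so 126.88 × 0.911344 = 115.6 ft/s.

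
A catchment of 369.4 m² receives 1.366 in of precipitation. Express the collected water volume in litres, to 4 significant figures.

12820 litres

Depth: 1.366 in × 25.4 = 34.6964 mm.
1 mm over 1 m² is 1 L, so volume = 34.6964 × 369.4 = 12816.85 L ≈ 12820 L.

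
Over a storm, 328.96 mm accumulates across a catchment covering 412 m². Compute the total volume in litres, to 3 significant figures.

136000 litres

1 mm over 1 m² is 1 L, so volume = 328.96 × 412 = 135531.52 L ≈ 136000 L.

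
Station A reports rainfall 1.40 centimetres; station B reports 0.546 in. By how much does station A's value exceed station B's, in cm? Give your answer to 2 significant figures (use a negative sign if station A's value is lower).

0.013 cm

station B: 0.546 in = 1.38684 cm.
Difference: 1.40000 − 1.38684 = 0.013 cm.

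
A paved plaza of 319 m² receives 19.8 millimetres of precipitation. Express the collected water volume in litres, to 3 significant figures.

1 mm over 1 m² is 1 L, so volume = 19.8 × 319 = 6316.2 L ≈ 6320 L.

6320 litres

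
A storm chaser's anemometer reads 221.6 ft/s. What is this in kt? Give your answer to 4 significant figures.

1 ft/s = 0.592484 kt, so 221.6 × 0.592484 = 131.3 kt.

131.3 kt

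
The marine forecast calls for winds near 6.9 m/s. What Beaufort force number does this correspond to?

6.9 m/s lies in the Beaufort 4 band (moderate breeze, 5.5–7.9 m/s).

Beaufort force 4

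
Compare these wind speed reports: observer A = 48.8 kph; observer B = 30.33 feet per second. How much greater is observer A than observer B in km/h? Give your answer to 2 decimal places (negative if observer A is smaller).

observer B: 30.33 ft/s = 33.2805 km/h.
Difference: 48.8000 − 33.2805 = 15.52 km/h.

15.52 km/h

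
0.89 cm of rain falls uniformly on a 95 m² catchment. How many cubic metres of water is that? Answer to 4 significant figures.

Depth: 0.89 cm × 10 = 8.9 mm.
1 mm over 1 m² is 1 L, so volume = 8.9 × 95 = 845.5 L = 0.8455 m³.

0.8455 cubic metres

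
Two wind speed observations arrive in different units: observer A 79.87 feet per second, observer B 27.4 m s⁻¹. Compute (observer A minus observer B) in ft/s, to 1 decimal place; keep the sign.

-10.0 ft/s

observer B: 27.4 m/s = 89.895 ft/s.
Difference: 79.870 − 89.895 = -10.0 ft/s.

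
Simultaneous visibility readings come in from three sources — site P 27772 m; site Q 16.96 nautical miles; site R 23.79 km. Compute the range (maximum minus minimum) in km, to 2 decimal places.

site P: 27772 m = 27.7720 km.
site Q: 16.96 nmi = 31.4099 km.
Spread: 31.4099 − 23.7900 = 7.62 km.

7.62 km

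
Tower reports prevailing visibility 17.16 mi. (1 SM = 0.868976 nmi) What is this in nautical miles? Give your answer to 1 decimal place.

1 SM = 0.868976 nmi, so 17.16 × 0.868976 = 14.9 nmi.

14.9 nmi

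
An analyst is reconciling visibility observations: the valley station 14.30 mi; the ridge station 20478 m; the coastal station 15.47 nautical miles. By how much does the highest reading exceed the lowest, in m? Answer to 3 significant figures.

8170 m

the valley station: 14.30 SM = 23013.62 m.
the coastal station: 15.47 nmi = 28650.44 m.
Spread: 28650.44 − 20478.00 = 8170 m.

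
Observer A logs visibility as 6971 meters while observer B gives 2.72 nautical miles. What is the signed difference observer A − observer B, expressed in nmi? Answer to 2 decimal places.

1.04 nmi

observer A: 6971 m = 3.7640 nmi.
Difference: 3.7640 − 2.7200 = 1.04 nmi.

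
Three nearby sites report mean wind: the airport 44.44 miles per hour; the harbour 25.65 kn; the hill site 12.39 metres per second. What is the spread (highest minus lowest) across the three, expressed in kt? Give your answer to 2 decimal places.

the airport: 44.44 mph = 38.6173 kt.
the hill site: 12.39 m/s = 24.0842 kt.
Spread: 38.6173 − 24.0842 = 14.53 kt.

14.53 kt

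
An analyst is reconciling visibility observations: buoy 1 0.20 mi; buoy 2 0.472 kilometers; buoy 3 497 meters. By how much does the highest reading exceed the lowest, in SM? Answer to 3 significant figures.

0.109 SM

buoy 2: 0.472 km = 0.29329 SM.
buoy 3: 497 m = 0.30882 SM.
Spread: 0.30882 − 0.20000 = 0.109 SM.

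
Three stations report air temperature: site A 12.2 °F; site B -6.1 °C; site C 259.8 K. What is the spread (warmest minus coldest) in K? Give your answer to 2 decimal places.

7.25 K

site A: 12.2 °F = -11.000 °C.
site C: 259.8 K = -13.350 °C.
Spread: (-6.100) − (-13.350) = 7.250 °C.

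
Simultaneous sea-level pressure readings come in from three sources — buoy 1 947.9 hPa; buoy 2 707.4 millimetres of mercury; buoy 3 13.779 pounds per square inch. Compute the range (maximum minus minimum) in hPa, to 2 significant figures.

buoy 2: 707.4 mmHg = 943.123 hPa.
buoy 3: 13.779 psi = 950.029 hPa.
Spread: 950.029 − 943.123 = 6.9 hPa.

6.9 hPa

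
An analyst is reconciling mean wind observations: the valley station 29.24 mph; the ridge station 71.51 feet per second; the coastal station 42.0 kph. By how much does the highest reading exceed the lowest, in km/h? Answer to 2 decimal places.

36.47 km/h

the valley station: 29.24 mph = 47.0572 km/h.
the ridge station: 71.51 ft/s = 78.4665 km/h.
Spread: 78.4665 − 42.0000 = 36.47 km/h.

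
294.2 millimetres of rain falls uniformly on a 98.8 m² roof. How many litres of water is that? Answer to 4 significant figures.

29070 litres

1 mm over 1 m² is 1 L, so volume = 294.2 × 98.8 = 29066.96 L ≈ 29070 L.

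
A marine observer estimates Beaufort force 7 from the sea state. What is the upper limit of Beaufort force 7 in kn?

33 kt

Beaufort 7 (near gale) spans 28–33 knots.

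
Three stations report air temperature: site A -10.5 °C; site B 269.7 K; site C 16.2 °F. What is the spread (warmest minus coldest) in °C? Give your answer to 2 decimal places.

site B: 269.7 K = -3.450 °C.
site C: 16.2 °F = -8.778 °C.
Spread: (-3.450) − (-10.500) = 7.050 °C.

7.05 °C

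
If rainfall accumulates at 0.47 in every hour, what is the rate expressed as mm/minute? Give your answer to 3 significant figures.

0.47 in/hour × 25.4 mm/in × 0.0166667 hour/minute = 0.199 mm/minute.

0.199 mm/minute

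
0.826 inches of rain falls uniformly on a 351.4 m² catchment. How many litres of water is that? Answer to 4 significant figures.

7373 litres

Depth: 0.826 in × 25.4 = 20.9804 mm.
1 mm over 1 m² is 1 L, so volume = 20.9804 × 351.4 = 7372.5126 L ≈ 7373 L.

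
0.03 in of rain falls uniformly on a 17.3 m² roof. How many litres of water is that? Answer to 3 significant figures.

Depth: 0.03 in × 25.4 = 0.762 mm.
1 mm over 1 m² is 1 L, so volume = 0.762 × 17.3 = 13.1826 L ≈ 13.2 L.

13.2 litres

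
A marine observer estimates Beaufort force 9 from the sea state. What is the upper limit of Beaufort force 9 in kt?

Beaufort 9 (strong gale) spans 41–47 knots.

47 kt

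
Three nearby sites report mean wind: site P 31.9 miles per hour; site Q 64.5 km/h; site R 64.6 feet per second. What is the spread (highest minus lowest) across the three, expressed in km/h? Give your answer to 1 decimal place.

site P: 31.9 mph = 51.338 km/h.
site R: 64.6 ft/s = 70.884 km/h.
Spread: 70.884 − 51.338 = 19.5 km/h.

19.5 km/h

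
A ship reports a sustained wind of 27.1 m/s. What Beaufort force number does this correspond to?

Beaufort force 10

27.1 m/s lies in the Beaufort 10 band (storm, 24.5–28.4 m/s).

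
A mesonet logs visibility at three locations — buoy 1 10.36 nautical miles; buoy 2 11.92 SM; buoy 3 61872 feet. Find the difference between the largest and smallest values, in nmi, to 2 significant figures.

buoy 2: 11.92 SM = 10.3582 nmi.
buoy 3: 61872 ft = 10.1828 nmi.
Spread: 10.3600 − 10.1828 = 0.18 nmi.

0.18 nmi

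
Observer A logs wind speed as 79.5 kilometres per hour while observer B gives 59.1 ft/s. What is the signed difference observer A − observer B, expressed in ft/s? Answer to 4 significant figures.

observer A: 79.5 km/h = 72.4519 ft/s.
Difference: 72.4519 − 59.1000 = 13.35 ft/s.

13.35 ft/s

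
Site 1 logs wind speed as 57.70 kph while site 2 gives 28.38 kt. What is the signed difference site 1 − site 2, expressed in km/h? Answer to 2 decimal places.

5.14 km/h

site 2: 28.38 kt = 52.5598 km/h.
Difference: 57.7000 − 52.5598 = 5.14 km/h.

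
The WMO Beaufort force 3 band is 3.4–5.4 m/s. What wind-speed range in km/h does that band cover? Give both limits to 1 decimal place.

12.2 to 19.4 km/h

3.4–5.4 m/s × 3.6 = 12.2–19.4 km/h.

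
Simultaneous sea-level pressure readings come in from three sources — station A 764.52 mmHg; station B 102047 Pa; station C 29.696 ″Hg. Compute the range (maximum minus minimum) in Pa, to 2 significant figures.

1500 Pa

station A: 764.52 mmHg = 101927.63 Pa.
station C: 29.696 inHg = 100562.21 Pa.
Spread: 102047.00 − 100562.21 = 1500 Pa.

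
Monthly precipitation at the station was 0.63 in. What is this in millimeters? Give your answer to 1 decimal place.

16.0 mm

1 in = 25.4 mm, so 0.63 × 25.4 = 16.0 mm.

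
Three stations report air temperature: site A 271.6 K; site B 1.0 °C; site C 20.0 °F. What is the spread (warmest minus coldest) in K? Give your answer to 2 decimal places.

7.67 K

site A: 271.6 K = -1.550 °C.
site C: 20.0 °F = -6.667 °C.
Spread: 1.000 − (-6.667) = 7.667 °C.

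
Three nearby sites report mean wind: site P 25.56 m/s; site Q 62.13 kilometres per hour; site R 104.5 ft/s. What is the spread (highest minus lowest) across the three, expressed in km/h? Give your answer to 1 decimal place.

52.5 km/h

site P: 25.56 m/s = 92.016 km/h.
site R: 104.5 ft/s = 114.666 km/h.
Spread: 114.666 − 62.130 = 52.5 km/h.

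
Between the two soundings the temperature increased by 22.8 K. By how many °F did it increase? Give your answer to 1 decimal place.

Converting a difference, only the 9/5 scale factor applies: Δ°F = 22.8 × 1.8 = 41.0 °F.

41.0 °F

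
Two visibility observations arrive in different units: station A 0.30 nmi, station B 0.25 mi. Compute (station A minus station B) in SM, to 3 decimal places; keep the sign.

station A: 0.30 nmi = 0.34523 SM.
Difference: 0.34523 − 0.25000 = 0.095 SM.

0.095 SM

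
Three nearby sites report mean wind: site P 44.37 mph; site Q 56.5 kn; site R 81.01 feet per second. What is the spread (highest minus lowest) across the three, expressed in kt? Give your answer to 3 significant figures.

site P: 44.37 mph = 38.556 kt.
site R: 81.01 ft/s = 47.997 kt.
Spread: 56.500 − 38.556 = 17.9 kt.

17.9 kt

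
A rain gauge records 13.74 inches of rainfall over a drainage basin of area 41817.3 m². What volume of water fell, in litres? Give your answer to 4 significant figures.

14590000 litres

Depth: 13.74 in × 25.4 = 348.996 mm.
1 mm over 1 m² is 1 L, so volume = 348.996 × 41817.3 = 14594070 L ≈ 14590000 L.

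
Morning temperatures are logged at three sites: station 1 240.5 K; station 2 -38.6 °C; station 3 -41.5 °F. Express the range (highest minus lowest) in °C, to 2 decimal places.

station 1: 240.5 K = -32.650 °C.
station 3: -41.5 °F = -40.833 °C.
Spread: (-32.650) − (-40.833) = 8.183 °C.

8.18 °C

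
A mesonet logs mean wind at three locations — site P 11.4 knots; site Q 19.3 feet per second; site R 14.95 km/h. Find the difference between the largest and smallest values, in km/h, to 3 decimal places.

site P: 11.4 kt = 21.112800 km/h.
site Q: 19.3 ft/s = 21.177504 km/h.
Spread: 21.177504 − 14.950000 = 6.228 km/h.

6.228 km/h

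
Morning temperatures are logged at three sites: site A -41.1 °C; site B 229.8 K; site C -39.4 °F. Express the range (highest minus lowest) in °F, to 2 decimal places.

site B: 229.8 K = -43.350 °C.
site C: -39.4 °F = -39.667 °C.
Spread: (-39.667) − (-43.350) = 3.683 °C = 6.63 °F.

6.63 °F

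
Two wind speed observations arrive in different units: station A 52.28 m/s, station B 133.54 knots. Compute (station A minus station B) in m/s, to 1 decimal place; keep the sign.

-16.4 m/s

station B: 133.54 kt = 68.699 m/s.
Difference: 52.280 − 68.699 = -16.4 m/s.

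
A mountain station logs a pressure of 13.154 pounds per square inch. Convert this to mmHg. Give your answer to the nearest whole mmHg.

1 psi = 51.7149 mmHg, so 13.154 × 51.7149 = 680 mmHg.

680 mmHg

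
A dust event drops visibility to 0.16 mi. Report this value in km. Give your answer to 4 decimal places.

0.2575 km

1 SM = 1.60934 km, so 0.16 × 1.60934 = 0.2575 km.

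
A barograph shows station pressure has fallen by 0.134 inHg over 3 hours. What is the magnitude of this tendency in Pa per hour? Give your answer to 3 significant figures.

151 Pa per hour

0.134 inHg / 3 h × 3386.39 Pa/inHg = 151 Pa/h.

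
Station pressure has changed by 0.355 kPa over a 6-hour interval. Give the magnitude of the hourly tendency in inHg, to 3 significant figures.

0.0175 inHg per hour

0.355 kPa / 6 h × 0.2953 inHg/kPa = 0.0175 inHg/h.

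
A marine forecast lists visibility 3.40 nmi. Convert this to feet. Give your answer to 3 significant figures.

1 nmi = 6076.12 ft, so 3.40 × 6076.12 = 20700 ft.

20700 ft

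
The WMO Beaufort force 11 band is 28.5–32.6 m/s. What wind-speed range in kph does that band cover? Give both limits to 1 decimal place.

28.5–32.6 m/s × 3.6 = 102.6–117.4 km/h.

102.6 to 117.4 km/h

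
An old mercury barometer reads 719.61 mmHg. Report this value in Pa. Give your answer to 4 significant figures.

1 mmHg = 133.322 Pa, so 719.61 × 133.322 = 95940 Pa.

95940 Pa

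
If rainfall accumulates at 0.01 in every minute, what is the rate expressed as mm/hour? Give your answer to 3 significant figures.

0.01 in/minute × 25.4 mm/in × 60 minute/hour = 15.2 mm/hour.

15.2 mm/hour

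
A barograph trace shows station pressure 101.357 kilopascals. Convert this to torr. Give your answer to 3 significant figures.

760 mmHg

1 kPa = 7.50062 mmHg, so 101.357 × 7.50062 = 760 mmHg.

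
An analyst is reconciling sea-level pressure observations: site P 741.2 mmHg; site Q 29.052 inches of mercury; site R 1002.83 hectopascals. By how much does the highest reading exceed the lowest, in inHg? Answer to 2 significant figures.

site P: 741.2 mmHg = 29.1811 inHg.
site R: 1002.83 hPa = 29.6136 inHg.
Spread: 29.6136 − 29.0520 = 0.56 inHg.

0.56 inHg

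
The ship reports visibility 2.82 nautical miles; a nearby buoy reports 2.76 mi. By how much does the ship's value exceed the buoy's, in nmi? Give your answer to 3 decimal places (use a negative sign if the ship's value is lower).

the buoy: 2.76 SM = 2.39837 nmi.
Difference: 2.82000 − 2.39837 = 0.422 nmi.

0.422 nmi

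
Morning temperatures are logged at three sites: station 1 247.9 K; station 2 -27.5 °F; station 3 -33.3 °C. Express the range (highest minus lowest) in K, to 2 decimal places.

station 1: 247.9 K = -25.250 °C.
station 2: -27.5 °F = -33.056 °C.
Spread: (-25.250) − (-33.300) = 8.050 °C.

8.05 K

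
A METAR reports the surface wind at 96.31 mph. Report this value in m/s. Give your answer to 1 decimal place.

1 mph = 0.44704 m/s, so 96.31 × 0.44704 = 43.1 m/s.

43.1 m/s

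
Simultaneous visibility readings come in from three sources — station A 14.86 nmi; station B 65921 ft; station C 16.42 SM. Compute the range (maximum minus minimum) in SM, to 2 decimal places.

station A: 14.86 nmi = 17.1006 SM.
station B: 65921 ft = 12.4850 SM.
Spread: 17.1006 − 12.4850 = 4.62 SM.

4.62 SM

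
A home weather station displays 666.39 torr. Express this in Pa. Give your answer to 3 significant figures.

1 mmHg = 133.322 Pa, so 666.39 × 133.322 = 88800 Pa.

88800 Pa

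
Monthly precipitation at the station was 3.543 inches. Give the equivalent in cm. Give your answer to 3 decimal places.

1 in = 2.54 cm, so 3.543 × 2.54 = 8.999 cm.

8.999 cm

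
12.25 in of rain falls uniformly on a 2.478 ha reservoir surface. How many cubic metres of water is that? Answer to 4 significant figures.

Depth: 12.25 in × 25.4 = 311.15 mm.
Area: 2.478 ha = 24780 m².
1 mm over 1 m² is 1 L, so volume = 311.15 × 24780 = 7710297 L = 7710 m³.

7710 cubic metres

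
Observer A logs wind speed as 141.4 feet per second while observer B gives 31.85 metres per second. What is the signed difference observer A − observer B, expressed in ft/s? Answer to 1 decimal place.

36.9 ft/s

observer B: 31.85 m/s = 104.495 ft/s.
Difference: 141.400 − 104.495 = 36.9 ft/s.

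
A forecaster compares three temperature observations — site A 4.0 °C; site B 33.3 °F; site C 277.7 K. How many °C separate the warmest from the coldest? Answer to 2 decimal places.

site B: 33.3 °F = 0.722 °C.
site C: 277.7 K = 4.550 °C.
Spread: 4.550 − 0.722 = 3.828 °C.

3.83 °C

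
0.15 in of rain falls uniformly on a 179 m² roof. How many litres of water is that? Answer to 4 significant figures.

682.0 litres

Depth: 0.15 in × 25.4 = 3.81 mm.
1 mm over 1 m² is 1 L, so volume = 3.81 × 179 = 681.99 L ≈ 682.0 L.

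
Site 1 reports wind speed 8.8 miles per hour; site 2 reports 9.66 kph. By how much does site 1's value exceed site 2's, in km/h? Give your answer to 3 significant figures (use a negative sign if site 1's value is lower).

site 1: 8.8 mph = 14.1622 km/h.
Difference: 14.1622 − 9.6600 = 4.50 km/h.

4.50 km/h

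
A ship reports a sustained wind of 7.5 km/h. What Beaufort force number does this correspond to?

7.5 km/h = 2.1 m/s, which is Beaufort 2 (light breeze, 1.6–3.3 m/s).

Beaufort force 2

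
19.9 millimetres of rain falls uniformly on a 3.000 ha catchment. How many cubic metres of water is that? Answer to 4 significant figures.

597.0 cubic metres

Area: 3.000 ha = 30000 m².
1 mm over 1 m² is 1 L, so volume = 19.9 × 30000 = 597000 L = 597.0 m³.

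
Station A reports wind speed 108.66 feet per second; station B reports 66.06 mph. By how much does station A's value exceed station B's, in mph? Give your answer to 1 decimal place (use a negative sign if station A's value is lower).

8.0 mph

station A: 108.66 ft/s = 74.086 mph.
Difference: 74.086 − 66.060 = 8.0 mph.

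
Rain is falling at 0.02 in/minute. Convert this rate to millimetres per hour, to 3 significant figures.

0.02 in/minute × 25.4 mm/in × 60 minute/hour = 30.5 mm/hour.

30.5 mm/hour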